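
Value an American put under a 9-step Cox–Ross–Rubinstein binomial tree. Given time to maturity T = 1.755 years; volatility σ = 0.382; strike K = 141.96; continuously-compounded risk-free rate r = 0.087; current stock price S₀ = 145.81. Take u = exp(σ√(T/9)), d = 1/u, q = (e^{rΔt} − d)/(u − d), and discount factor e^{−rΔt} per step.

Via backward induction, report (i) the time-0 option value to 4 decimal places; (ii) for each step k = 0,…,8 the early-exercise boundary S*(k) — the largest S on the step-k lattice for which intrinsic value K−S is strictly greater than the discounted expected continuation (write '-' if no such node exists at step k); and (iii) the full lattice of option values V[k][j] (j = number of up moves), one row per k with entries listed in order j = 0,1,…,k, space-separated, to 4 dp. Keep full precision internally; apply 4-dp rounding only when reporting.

price = 19.1896
boundary = - - - 87.9039 74.2589 87.9039 104.0562 87.9039 104.0562
tree:
19.1896
27.8724 11.4397
39.3936 17.6700 5.8003
54.0561 26.5415 9.6864 2.2380
67.7011 38.5923 15.7823 4.1180 0.4954
79.2280 54.0561 24.9386 7.4599 1.0250 0.0000
88.9657 67.7011 37.9038 13.2412 2.1208 0.0000 0.0000
97.1918 79.2280 54.0561 22.8579 4.3879 0.0000 0.0000 0.0000
104.1410 88.9657 67.7011 37.9038 9.0786 0.0000 0.0000 0.0000 0.0000
110.0115 97.1918 79.2280 54.0561 18.7836 0.0000 0.0000 0.0000 0.0000 0.0000

Δt=0.19500, u=1.18375, d=0.84477, q=0.50840, disc=e^(-rΔt)=0.98318
k=9 terminal: V=max(K-S,0) → 110.0115 97.1918 79.2280 54.0561 18.7836 0.0000 0.0000 0.0000 0.0000 0.0000
k=8: j=0 S=37.8190 intr=104.1410 cont=101.7530 V=104.1410[EX]; j=1 S=52.9943 intr=88.9657 cont=86.5776 V=88.9657[EX]; j=2 S=74.2589 intr=67.7011 cont=65.3130 V=67.7011[EX]; j=3 S=104.0562 intr=37.9038 cont=35.5158 V=37.9038[EX]; j=4 S=145.8100 intr=0.0000 cont=9.0786 V=9.0786[hold]; j=5 S=204.3180 intr=0.0000 cont=0.0000 V=0.0000[hold]; j=6 S=286.3031 intr=0.0000 cont=0.0000 V=0.0000[hold]; j=7 S=401.1856 intr=0.0000 cont=0.0000 V=0.0000[hold]; j=8 S=562.1662 intr=0.0000 cont=0.0000 V=0.0000[hold]  S*(8)=104.0562
k=7: j=0 S=44.7682 intr=97.1918 cont=94.8038 V=97.1918[EX]; j=1 S=62.7320 intr=79.2280 cont=76.8400 V=79.2280[EX]; j=2 S=87.9039 intr=54.0561 cont=51.6680 V=54.0561[EX]; j=3 S=123.1764 intr=18.7836 cont=22.8579 V=22.8579[hold]; j=4 S=172.6025 intr=0.0000 cont=4.3879 V=4.3879[hold]; j=5 S=241.8613 intr=0.0000 cont=0.0000 V=0.0000[hold]; j=6 S=338.9110 intr=0.0000 cont=0.0000 V=0.0000[hold]; j=7 S=474.9031 intr=0.0000 cont=0.0000 V=0.0000[hold]  S*(7)=87.9039
k=6: j=0 S=52.9943 intr=88.9657 cont=86.5776 V=88.9657[EX]; j=1 S=74.2589 intr=67.7011 cont=65.3130 V=67.7011[EX]; j=2 S=104.0562 intr=37.9038 cont=37.5523 V=37.9038[EX]; j=3 S=145.8100 intr=0.0000 cont=13.2412 V=13.2412[hold]; j=4 S=204.3180 intr=0.0000 cont=2.1208 V=2.1208[hold]; j=5 S=286.3031 intr=0.0000 cont=0.0000 V=0.0000[hold]; j=6 S=401.1856 intr=0.0000 cont=0.0000 V=0.0000[hold]  S*(6)=104.0562
k=5: j=0 S=62.7320 intr=79.2280 cont=76.8400 V=79.2280[EX]; j=1 S=87.9039 intr=54.0561 cont=51.6680 V=54.0561[EX]; j=2 S=123.1764 intr=18.7836 cont=24.9386 V=24.9386[hold]; j=3 S=172.6025 intr=0.0000 cont=7.4599 V=7.4599[hold]; j=4 S=241.8613 intr=0.0000 cont=1.0250 V=1.0250[hold]; j=5 S=338.9110 intr=0.0000 cont=0.0000 V=0.0000[hold]  S*(5)=87.9039
k=4: j=0 S=74.2589 intr=67.7011 cont=65.3130 V=67.7011[EX]; j=1 S=104.0562 intr=37.9038 cont=38.5923 V=38.5923[hold]; j=2 S=145.8100 intr=0.0000 cont=15.7823 V=15.7823[hold]; j=3 S=204.3180 intr=0.0000 cont=4.1180 V=4.1180[hold]; j=4 S=286.3031 intr=0.0000 cont=0.4954 V=0.4954[hold]  S*(4)=74.2589
k=3: j=0 S=87.9039 intr=54.0561 cont=52.0122 V=54.0561[EX]; j=1 S=123.1764 intr=18.7836 cont=26.5415 V=26.5415[hold]; j=2 S=172.6025 intr=0.0000 cont=9.6864 V=9.6864[hold]; j=3 S=241.8613 intr=0.0000 cont=2.2380 V=2.2380[hold]  S*(3)=87.9039
k=2: j=0 S=104.0562 intr=37.9038 cont=39.3936 V=39.3936[hold]; j=1 S=145.8100 intr=0.0000 cont=17.6700 V=17.6700[hold]; j=2 S=204.3180 intr=0.0000 cont=5.8003 V=5.8003[hold]  S*(2)=-
k=1: j=0 S=123.1764 intr=18.7836 cont=27.8724 V=27.8724[hold]; j=1 S=172.6025 intr=0.0000 cont=11.4397 V=11.4397[hold]  S*(1)=-
k=0: j=0 S=145.8100 intr=0.0000 cont=19.1896 V=19.1896[hold]  S*(0)=-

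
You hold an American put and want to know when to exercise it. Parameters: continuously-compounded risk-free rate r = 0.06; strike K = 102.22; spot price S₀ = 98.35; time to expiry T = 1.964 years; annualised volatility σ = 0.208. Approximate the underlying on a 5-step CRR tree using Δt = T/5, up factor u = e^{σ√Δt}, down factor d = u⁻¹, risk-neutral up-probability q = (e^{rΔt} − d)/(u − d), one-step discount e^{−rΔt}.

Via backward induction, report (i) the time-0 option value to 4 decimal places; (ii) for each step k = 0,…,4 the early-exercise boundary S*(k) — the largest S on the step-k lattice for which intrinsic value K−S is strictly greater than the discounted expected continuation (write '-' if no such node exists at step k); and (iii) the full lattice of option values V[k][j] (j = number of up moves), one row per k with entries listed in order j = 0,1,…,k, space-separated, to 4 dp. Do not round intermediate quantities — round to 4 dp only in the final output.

Δt=0.39280, u=1.13924, d=0.87778, q=0.55867, disc=e^(-rΔt)=0.97671
k=5 terminal: V=max(K-S,0) → 50.9695 35.7036 15.8905 0.0000 0.0000 0.0000
k=4: j=0 S=58.3866 intr=43.8334 cont=41.4524 V=43.8334[EX]; j=1 S=75.7781 intr=26.4419 cont=24.0609 V=26.4419[EX]; j=2 S=98.3500 intr=3.8700 cont=6.8497 V=6.8497[hold]; j=3 S=127.6453 intr=0.0000 cont=0.0000 V=0.0000[hold]; j=4 S=165.6667 intr=0.0000 cont=0.0000 V=0.0000[hold]  S*(4)=75.7781
k=3: j=0 S=66.5164 intr=35.7036 cont=33.3227 V=35.7036[EX]; j=1 S=86.3295 intr=15.8905 cont=15.1354 V=15.8905[EX]; j=2 S=112.0443 intr=0.0000 cont=2.9526 V=2.9526[hold]; j=3 S=145.4186 intr=0.0000 cont=0.0000 V=0.0000[hold]  S*(3)=86.3295
k=2: j=0 S=75.7781 intr=26.4419 cont=24.0609 V=26.4419[EX]; j=1 S=98.3500 intr=3.8700 cont=8.4608 V=8.4608[hold]; j=2 S=127.6453 intr=0.0000 cont=1.2727 V=1.2727[hold]  S*(2)=75.7781
k=1: j=0 S=86.3295 intr=15.8905 cont=16.0145 V=16.0145[hold]; j=1 S=112.0443 intr=0.0000 cont=4.3415 V=4.3415[hold]  S*(1)=-
k=0: j=0 S=98.3500 intr=3.8700 cont=9.2721 V=9.2721[hold]  S*(0)=-

price = 9.2721
boundary = - - 75.7781 86.3295 75.7781
tree:
9.2721
16.0145 4.3415
26.4419 8.4608 1.2727
35.7036 15.8905 2.9526 0.0000
43.8334 26.4419 6.8497 0.0000 0.0000
50.9695 35.7036 15.8905 0.0000 0.0000 0.0000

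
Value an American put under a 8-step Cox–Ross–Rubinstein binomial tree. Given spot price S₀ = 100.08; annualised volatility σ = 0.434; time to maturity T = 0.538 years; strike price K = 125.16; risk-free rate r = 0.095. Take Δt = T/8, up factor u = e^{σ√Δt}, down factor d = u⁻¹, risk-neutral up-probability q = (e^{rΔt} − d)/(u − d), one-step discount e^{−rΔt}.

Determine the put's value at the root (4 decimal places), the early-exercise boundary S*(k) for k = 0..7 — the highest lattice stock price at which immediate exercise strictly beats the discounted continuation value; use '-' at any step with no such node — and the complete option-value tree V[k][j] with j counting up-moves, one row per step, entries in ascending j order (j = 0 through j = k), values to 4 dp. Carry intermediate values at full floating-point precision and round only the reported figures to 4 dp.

Δt=0.06725, u=1.11913, d=0.89355, q=0.50031, disc=e^(-rΔt)=0.99363
k=8 terminal: V=max(K-S,0) → 84.4860 74.2181 61.3583 45.2521 25.0800 0.0000 0.0000 0.0000 0.0000
k=7: j=0 S=45.5193 intr=79.6407 cont=78.8436 V=79.6407[EX]; j=1 S=57.0103 intr=68.1497 cont=67.3526 V=68.1497[EX]; j=2 S=71.4021 intr=53.7579 cont=52.9608 V=53.7579[EX]; j=3 S=89.4270 intr=35.7330 cont=34.9360 V=35.7330[EX]; j=4 S=112.0021 intr=13.1579 cont=12.4525 V=13.1579[EX]; j=5 S=140.2761 intr=0.0000 cont=0.0000 V=0.0000[hold]; j=6 S=175.6876 intr=0.0000 cont=0.0000 V=0.0000[hold]; j=7 S=220.0385 intr=0.0000 cont=0.0000 V=0.0000[hold]  S*(7)=112.0021
k=6: j=0 S=50.9419 intr=74.2181 cont=73.4211 V=74.2181[EX]; j=1 S=63.8017 intr=61.3583 cont=60.5612 V=61.3583[EX]; j=2 S=79.9079 intr=45.2521 cont=44.4550 V=45.2521[EX]; j=3 S=100.0800 intr=25.0800 cont=24.2829 V=25.0800[EX]; j=4 S=125.3444 intr=0.0000 cont=6.5331 V=6.5331[hold]; j=5 S=156.9865 intr=0.0000 cont=0.0000 V=0.0000[hold]; j=6 S=196.6165 intr=0.0000 cont=0.0000 V=0.0000[hold]  S*(6)=100.0800
k=5: j=0 S=57.0103 intr=68.1497 cont=67.3526 V=68.1497[EX]; j=1 S=71.4021 intr=53.7579 cont=52.9608 V=53.7579[EX]; j=2 S=89.4270 intr=35.7330 cont=34.9360 V=35.7330[EX]; j=3 S=112.0021 intr=13.1579 cont=15.7002 V=15.7002[hold]; j=4 S=140.2761 intr=0.0000 cont=3.2437 V=3.2437[hold]; j=5 S=175.6876 intr=0.0000 cont=0.0000 V=0.0000[hold]  S*(5)=89.4270
k=4: j=0 S=63.8017 intr=61.3583 cont=60.5612 V=61.3583[EX]; j=1 S=79.9079 intr=45.2521 cont=44.4550 V=45.2521[EX]; j=2 S=100.0800 intr=25.0800 cont=25.5468 V=25.5468[hold]; j=3 S=125.3444 intr=0.0000 cont=9.4079 V=9.4079[hold]; j=4 S=156.9865 intr=0.0000 cont=1.6106 V=1.6106[hold]  S*(4)=79.9079
k=3: j=0 S=71.4021 intr=53.7579 cont=52.9608 V=53.7579[EX]; j=1 S=89.4270 intr=35.7330 cont=35.1680 V=35.7330[EX]; j=2 S=112.0021 intr=13.1579 cont=17.3611 V=17.3611[hold]; j=3 S=140.2761 intr=0.0000 cont=5.4718 V=5.4718[hold]  S*(3)=89.4270
k=2: j=0 S=79.9079 intr=45.2521 cont=44.4550 V=45.2521[EX]; j=1 S=100.0800 intr=25.0800 cont=26.3724 V=26.3724[hold]; j=2 S=125.3444 intr=0.0000 cont=11.3401 V=11.3401[hold]  S*(2)=79.9079
k=1: j=0 S=89.4270 intr=35.7330 cont=35.5784 V=35.7330[EX]; j=1 S=112.0021 intr=13.1579 cont=18.7316 V=18.7316[hold]  S*(1)=89.4270
k=0: j=0 S=100.0800 intr=25.0800 cont=27.0537 V=27.0537[hold]  S*(0)=-

price = 27.0537
boundary = - 89.4270 79.9079 89.4270 79.9079 89.4270 100.0800 112.0021
tree:
27.0537
35.7330 18.7316
45.2521 26.3724 11.3401
53.7579 35.7330 17.3611 5.4718
61.3583 45.2521 25.5468 9.4079 1.6106
68.1497 53.7579 35.7330 15.7002 3.2437 0.0000
74.2181 61.3583 45.2521 25.0800 6.5331 0.0000 0.0000
79.6407 68.1497 53.7579 35.7330 13.1579 0.0000 0.0000 0.0000
84.4860 74.2181 61.3583 45.2521 25.0800 0.0000 0.0000 0.0000 0.0000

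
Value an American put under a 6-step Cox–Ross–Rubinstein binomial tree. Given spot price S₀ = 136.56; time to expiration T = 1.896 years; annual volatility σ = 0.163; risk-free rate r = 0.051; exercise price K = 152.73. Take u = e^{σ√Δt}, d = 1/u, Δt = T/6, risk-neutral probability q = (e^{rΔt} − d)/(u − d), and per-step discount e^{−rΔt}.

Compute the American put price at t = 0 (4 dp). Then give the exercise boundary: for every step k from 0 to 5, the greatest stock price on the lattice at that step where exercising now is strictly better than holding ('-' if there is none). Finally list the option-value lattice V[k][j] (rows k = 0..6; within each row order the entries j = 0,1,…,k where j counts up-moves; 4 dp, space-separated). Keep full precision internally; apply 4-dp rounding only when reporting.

price = 17.3652
boundary = - 124.6033 113.6936 124.6033 136.5600 124.6033
tree:
17.3652
28.1267 9.6002
39.0364 16.7838 4.3595
48.9910 28.1267 8.5555 1.2626
58.0740 39.0364 16.1700 2.9540 0.0000
66.3617 48.9910 28.1267 6.9113 0.0000 0.0000
73.9237 58.0740 39.0364 16.1700 0.0000 0.0000 0.0000

Δt=0.31600, u=1.09596, d=0.91244, q=0.56564, disc=e^(-rΔt)=0.98401
k=6 terminal: V=max(K-S,0) → 73.9237 58.0740 39.0364 16.1700 0.0000 0.0000 0.0000
k=5: j=0 S=86.3683 intr=66.3617 cont=63.9200 V=66.3617[EX]; j=1 S=103.7390 intr=48.9910 cont=46.5493 V=48.9910[EX]; j=2 S=124.6033 intr=28.1267 cont=25.6850 V=28.1267[EX]; j=3 S=149.6640 intr=3.0660 cont=6.9113 V=6.9113[hold]; j=4 S=179.7649 intr=0.0000 cont=0.0000 V=0.0000[hold]; j=5 S=215.9198 intr=0.0000 cont=0.0000 V=0.0000[hold]  S*(5)=124.6033
k=4: j=0 S=94.6560 intr=58.0740 cont=55.6323 V=58.0740[EX]; j=1 S=113.6936 intr=39.0364 cont=36.5948 V=39.0364[EX]; j=2 S=136.5600 intr=16.1700 cont=15.8686 V=16.1700[EX]; j=3 S=164.0254 intr=0.0000 cont=2.9540 V=2.9540[hold]; j=4 S=197.0147 intr=0.0000 cont=0.0000 V=0.0000[hold]  S*(4)=136.5600
k=3: j=0 S=103.7390 intr=48.9910 cont=46.5493 V=48.9910[EX]; j=1 S=124.6033 intr=28.1267 cont=25.6850 V=28.1267[EX]; j=2 S=149.6640 intr=3.0660 cont=8.5555 V=8.5555[hold]; j=3 S=179.7649 intr=0.0000 cont=1.2626 V=1.2626[hold]  S*(3)=124.6033
k=2: j=0 S=113.6936 intr=39.0364 cont=36.5948 V=39.0364[EX]; j=1 S=136.5600 intr=16.1700 cont=16.7838 V=16.7838[hold]; j=2 S=164.0254 intr=0.0000 cont=4.3595 V=4.3595[hold]  S*(2)=113.6936
k=1: j=0 S=124.6033 intr=28.1267 cont=26.0266 V=28.1267[EX]; j=1 S=149.6640 intr=3.0660 cont=9.6002 V=9.6002[hold]  S*(1)=124.6033
k=0: j=0 S=136.5600 intr=16.1700 cont=17.3652 V=17.3652[hold]  S*(0)=-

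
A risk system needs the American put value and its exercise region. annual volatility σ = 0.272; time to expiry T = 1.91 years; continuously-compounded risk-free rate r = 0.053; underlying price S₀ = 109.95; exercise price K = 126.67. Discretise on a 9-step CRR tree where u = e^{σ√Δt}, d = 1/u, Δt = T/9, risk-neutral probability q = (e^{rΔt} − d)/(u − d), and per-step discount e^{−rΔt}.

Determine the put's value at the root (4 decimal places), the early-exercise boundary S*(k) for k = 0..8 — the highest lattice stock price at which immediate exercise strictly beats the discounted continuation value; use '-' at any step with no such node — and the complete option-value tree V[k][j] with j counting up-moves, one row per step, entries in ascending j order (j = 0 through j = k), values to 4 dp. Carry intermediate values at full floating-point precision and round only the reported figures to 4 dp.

params: Δt=0.21222 u=1.13349 d=0.88223 q=0.51373 e^(-rΔt)=0.98882
t_9 payoffs: 91.0719 80.9334 67.9073 51.1714 29.6689 2.0425 0.0000 0.0000 0.0000 0.0000
t_8: node(8,0) S=40.3501 payoff=86.3199 vs cont=84.9031 → 86.3199 [stop]  node(8,1) S=51.8421 payoff=74.8279 vs cont=73.4111 → 74.8279 [stop]  node(8,2) S=66.6070 payoff=60.0630 vs cont=58.6462 → 60.0630 [stop]  node(8,3) S=85.5771 payoff=41.0929 vs cont=39.6761 → 41.0929 [stop]  node(8,4) S=109.9500 payoff=16.7200 vs cont=15.3032 → 16.7200 [stop]  node(8,5) S=141.2644 payoff=0.0000 vs cont=0.9821 → 0.9821 [wait]  node(8,6) S=181.4973 payoff=0.0000 vs cont=0.0000 → 0.0000 [wait]  node(8,7) S=233.1889 payoff=0.0000 vs cont=0.0000 → 0.0000 [wait]  node(8,8) S=299.6024 payoff=0.0000 vs cont=0.0000 → 0.0000 [wait]  ⇒ S*(8)=109.9500
t_7: node(7,0) S=45.7366 payoff=80.9334 vs cont=79.5166 → 80.9334 [stop]  node(7,1) S=58.7627 payoff=67.9073 vs cont=66.4906 → 67.9073 [stop]  node(7,2) S=75.4986 payoff=51.1714 vs cont=49.7546 → 51.1714 [stop]  node(7,3) S=97.0011 payoff=29.6689 vs cont=28.2522 → 29.6689 [stop]  node(7,4) S=124.6275 payoff=2.0425 vs cont=8.5383 → 8.5383 [wait]  node(7,5) S=160.1222 payoff=0.0000 vs cont=0.4722 → 0.4722 [wait]  node(7,6) S=205.7259 payoff=0.0000 vs cont=0.0000 → 0.0000 [wait]  node(7,7) S=264.3179 payoff=0.0000 vs cont=0.0000 → 0.0000 [wait]  ⇒ S*(7)=97.0011
t_6: node(6,0) S=51.8421 payoff=74.8279 vs cont=73.4111 → 74.8279 [stop]  node(6,1) S=66.6070 payoff=60.0630 vs cont=58.6462 → 60.0630 [stop]  node(6,2) S=85.5771 payoff=41.0929 vs cont=39.6761 → 41.0929 [stop]  node(6,3) S=109.9500 payoff=16.7200 vs cont=18.6030 → 18.6030 [wait]  node(6,4) S=141.2644 payoff=0.0000 vs cont=4.3454 → 4.3454 [wait]  node(6,5) S=181.4973 payoff=0.0000 vs cont=0.2271 → 0.2271 [wait]  node(6,6) S=233.1889 payoff=0.0000 vs cont=0.0000 → 0.0000 [wait]  ⇒ S*(6)=85.5771
t_5: node(5,0) S=58.7627 payoff=67.9073 vs cont=66.4906 → 67.9073 [stop]  node(5,1) S=75.4986 payoff=51.1714 vs cont=49.7546 → 51.1714 [stop]  node(5,2) S=97.0011 payoff=29.6689 vs cont=29.2087 → 29.6689 [stop]  node(5,3) S=124.6275 payoff=2.0425 vs cont=11.1523 → 11.1523 [wait]  node(5,4) S=160.1222 payoff=0.0000 vs cont=2.2047 → 2.2047 [wait]  node(5,5) S=205.7259 payoff=0.0000 vs cont=0.1092 → 0.1092 [wait]  ⇒ S*(5)=97.0011
t_4: node(4,0) S=66.6070 payoff=60.0630 vs cont=58.6462 → 60.0630 [stop]  node(4,1) S=85.5771 payoff=41.0929 vs cont=39.6761 → 41.0929 [stop]  node(4,2) S=109.9500 payoff=16.7200 vs cont=19.9309 → 19.9309 [wait]  node(4,3) S=141.2644 payoff=0.0000 vs cont=6.4823 → 6.4823 [wait]  node(4,4) S=181.4973 payoff=0.0000 vs cont=1.1155 → 1.1155 [wait]  ⇒ S*(4)=85.5771
t_3: node(3,0) S=75.4986 payoff=51.1714 vs cont=49.7546 → 51.1714 [stop]  node(3,1) S=97.0011 payoff=29.6689 vs cont=29.8833 → 29.8833 [wait]  node(3,2) S=124.6275 payoff=2.0425 vs cont=12.8763 → 12.8763 [wait]  node(3,3) S=160.1222 payoff=0.0000 vs cont=3.6836 → 3.6836 [wait]  ⇒ S*(3)=75.4986
t_2: node(2,0) S=85.5771 payoff=41.0929 vs cont=39.7850 → 41.0929 [stop]  node(2,1) S=109.9500 payoff=16.7200 vs cont=20.9097 → 20.9097 [wait]  node(2,2) S=141.2644 payoff=0.0000 vs cont=8.0625 → 8.0625 [wait]  ⇒ S*(2)=85.5771
t_1: node(1,0) S=97.0011 payoff=29.6689 vs cont=30.3805 → 30.3805 [wait]  node(1,1) S=124.6275 payoff=2.0425 vs cont=14.1496 → 14.1496 [wait]  ⇒ S*(1)=-
t_0: node(0,0) S=109.9500 payoff=16.7200 vs cont=21.7956 → 21.7956 [wait]  ⇒ S*(0)=-

price = 21.7956
boundary = - - 85.5771 75.4986 85.5771 97.0011 85.5771 97.0011 109.9500
tree:
21.7956
30.3805 14.1496
41.0929 20.9097 8.0625
51.1714 29.8833 12.8763 3.6836
60.0630 41.0929 19.9309 6.4823 1.1155
67.9073 51.1714 29.6689 11.1523 2.2047 0.1092
74.8279 60.0630 41.0929 18.6030 4.3454 0.2271 0.0000
80.9334 67.9073 51.1714 29.6689 8.5383 0.4722 0.0000 0.0000
86.3199 74.8279 60.0630 41.0929 16.7200 0.9821 0.0000 0.0000 0.0000
91.0719 80.9334 67.9073 51.1714 29.6689 2.0425 0.0000 0.0000 0.0000 0.0000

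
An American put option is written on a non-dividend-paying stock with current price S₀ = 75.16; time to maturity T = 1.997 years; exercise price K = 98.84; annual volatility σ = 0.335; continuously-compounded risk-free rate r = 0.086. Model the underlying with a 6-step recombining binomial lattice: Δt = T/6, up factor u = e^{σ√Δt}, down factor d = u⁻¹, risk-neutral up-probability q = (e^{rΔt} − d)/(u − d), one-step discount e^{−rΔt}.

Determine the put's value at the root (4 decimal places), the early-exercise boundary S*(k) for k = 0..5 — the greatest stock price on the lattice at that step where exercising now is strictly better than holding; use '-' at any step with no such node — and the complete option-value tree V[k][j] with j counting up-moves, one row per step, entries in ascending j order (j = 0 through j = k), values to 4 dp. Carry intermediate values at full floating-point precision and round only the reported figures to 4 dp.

Δt=0.33283  u=1.21321  d=0.82426  q=0.52649  discount=0.97178
step 6 (expiry): payoffs max(K−S,0) = 75.2690 64.1466 47.7757 23.6800 0.0000 0.0000 0.0000
step 5: (k=5,j=0): S=28.5965, (K−S)⁺=70.2435, hold=67.4545 ⇒ V=70.2435 exercise | (k=5,j=1): S=42.0903, (K−S)⁺=56.7497, hold=53.9606 ⇒ V=56.7497 exercise | (k=5,j=2): S=61.9515, (K−S)⁺=36.8885, hold=34.0994 ⇒ V=36.8885 exercise | (k=5,j=3): S=91.1846, (K−S)⁺=7.6554, hold=10.8963 ⇒ V=10.8963 continue | (k=5,j=4): S=134.2120, (K−S)⁺=0.0000, hold=0.0000 ⇒ V=0.0000 continue | (k=5,j=5): S=197.5428, (K−S)⁺=0.0000, hold=0.0000 ⇒ V=0.0000 continue  boundary S*=61.9515
step 4: (k=4,j=0): S=34.6934, (K−S)⁺=64.1466, hold=61.3575 ⇒ V=64.1466 exercise | (k=4,j=1): S=51.0643, (K−S)⁺=47.7757, hold=44.9867 ⇒ V=47.7757 exercise | (k=4,j=2): S=75.1600, (K−S)⁺=23.6800, hold=22.5491 ⇒ V=23.6800 exercise | (k=4,j=3): S=110.6258, (K−S)⁺=0.0000, hold=5.0139 ⇒ V=5.0139 continue | (k=4,j=4): S=162.8270, (K−S)⁺=0.0000, hold=0.0000 ⇒ V=0.0000 continue  boundary S*=75.1600
step 3: (k=3,j=0): S=42.0903, (K−S)⁺=56.7497, hold=53.9606 ⇒ V=56.7497 exercise | (k=3,j=1): S=61.9515, (K−S)⁺=36.8885, hold=34.0994 ⇒ V=36.8885 exercise | (k=3,j=2): S=91.1846, (K−S)⁺=7.6554, hold=13.4616 ⇒ V=13.4616 continue | (k=3,j=3): S=134.2120, (K−S)⁺=0.0000, hold=2.3072 ⇒ V=2.3072 continue  boundary S*=61.9515
step 2: (k=2,j=0): S=51.0643, (K−S)⁺=47.7757, hold=44.9867 ⇒ V=47.7757 exercise | (k=2,j=1): S=75.1600, (K−S)⁺=23.6800, hold=23.8616 ⇒ V=23.8616 continue | (k=2,j=2): S=110.6258, (K−S)⁺=0.0000, hold=7.3748 ⇒ V=7.3748 continue  boundary S*=51.0643
step 1: (k=1,j=0): S=61.9515, (K−S)⁺=36.8885, hold=34.1924 ⇒ V=36.8885 exercise | (k=1,j=1): S=91.1846, (K−S)⁺=7.6554, hold=14.7531 ⇒ V=14.7531 continue  boundary S*=61.9515
step 0: (k=0,j=0): S=75.1600, (K−S)⁺=23.6800, hold=24.5224 ⇒ V=24.5224 continue  boundary S*=-

price = 24.5224
boundary = - 61.9515 51.0643 61.9515 75.1600 61.9515
tree:
24.5224
36.8885 14.7531
47.7757 23.8616 7.3748
56.7497 36.8885 13.4616 2.3072
64.1466 47.7757 23.6800 5.0139 0.0000
70.2435 56.7497 36.8885 10.8963 0.0000 0.0000
75.2690 64.1466 47.7757 23.6800 0.0000 0.0000 0.0000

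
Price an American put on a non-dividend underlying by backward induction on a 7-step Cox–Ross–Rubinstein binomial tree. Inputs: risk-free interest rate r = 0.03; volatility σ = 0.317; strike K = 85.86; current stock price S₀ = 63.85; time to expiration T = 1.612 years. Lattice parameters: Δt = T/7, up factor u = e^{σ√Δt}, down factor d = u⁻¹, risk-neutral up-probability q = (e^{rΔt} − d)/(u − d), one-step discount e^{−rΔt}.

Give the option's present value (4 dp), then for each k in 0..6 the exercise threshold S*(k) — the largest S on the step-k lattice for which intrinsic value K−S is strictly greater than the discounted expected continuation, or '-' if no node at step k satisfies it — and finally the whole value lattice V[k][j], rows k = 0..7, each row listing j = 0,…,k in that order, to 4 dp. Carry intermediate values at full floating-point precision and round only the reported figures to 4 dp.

price = 24.1572
boundary = - - 47.1009 54.8397 47.1009 54.8397 63.8500
tree:
24.1572
31.1294 17.0916
38.7591 23.4645 10.5618
45.4058 31.0203 15.7687 5.1783
51.1146 38.7591 22.6614 8.6674 1.5435
56.0177 45.4058 31.0203 14.1004 3.0163 0.0000
60.2290 51.1146 38.7591 22.0100 5.8946 0.0000 0.0000
63.8460 56.0177 45.4058 31.0203 11.5193 0.0000 0.0000 0.0000

params: Δt=0.23029 u=1.16430 d=0.85888 q=0.48474 e^(-rΔt)=0.99312
t_7 payoffs: 63.8460 56.0177 45.4058 31.0203 11.5193 0.0000 0.0000 0.0000
t_6: node(6,0) S=25.6310 payoff=60.2290 vs cont=59.6379 → 60.2290 [stop]  node(6,1) S=34.7454 payoff=51.1146 vs cont=50.5235 → 51.1146 [stop]  node(6,2) S=47.1009 payoff=38.7591 vs cont=38.1680 → 38.7591 [stop]  node(6,3) S=63.8500 payoff=22.0100 vs cont=21.4189 → 22.0100 [stop]  node(6,4) S=86.5551 payoff=0.0000 vs cont=5.8946 → 5.8946 [wait]  node(6,5) S=117.3341 payoff=0.0000 vs cont=0.0000 → 0.0000 [wait]  node(6,6) S=159.0582 payoff=0.0000 vs cont=0.0000 → 0.0000 [wait]  ⇒ S*(6)=63.8500
t_5: node(5,0) S=29.8423 payoff=56.0177 vs cont=55.4266 → 56.0177 [stop]  node(5,1) S=40.4542 payoff=45.4058 vs cont=44.8147 → 45.4058 [stop]  node(5,2) S=54.8397 payoff=31.0203 vs cont=30.4292 → 31.0203 [stop]  node(5,3) S=74.3407 payoff=11.5193 vs cont=14.1004 → 14.1004 [wait]  node(5,4) S=100.7763 payoff=0.0000 vs cont=3.0163 → 3.0163 [wait]  node(5,5) S=136.6124 payoff=0.0000 vs cont=0.0000 → 0.0000 [wait]  ⇒ S*(5)=54.8397
t_4: node(4,0) S=34.7454 payoff=51.1146 vs cont=50.5235 → 51.1146 [stop]  node(4,1) S=47.1009 payoff=38.7591 vs cont=38.1680 → 38.7591 [stop]  node(4,2) S=63.8500 payoff=22.0100 vs cont=22.6614 → 22.6614 [wait]  node(4,3) S=86.5551 payoff=0.0000 vs cont=8.6674 → 8.6674 [wait]  node(4,4) S=117.3341 payoff=0.0000 vs cont=1.5435 → 1.5435 [wait]  ⇒ S*(4)=47.1009
t_3: node(3,0) S=40.4542 payoff=45.4058 vs cont=44.8147 → 45.4058 [stop]  node(3,1) S=54.8397 payoff=31.0203 vs cont=30.7428 → 31.0203 [stop]  node(3,2) S=74.3407 payoff=11.5193 vs cont=15.7687 → 15.7687 [wait]  node(3,3) S=100.7763 payoff=0.0000 vs cont=5.1783 → 5.1783 [wait]  ⇒ S*(3)=54.8397
t_2: node(2,0) S=47.1009 payoff=38.7591 vs cont=38.1680 → 38.7591 [stop]  node(2,1) S=63.8500 payoff=22.0100 vs cont=23.4645 → 23.4645 [wait]  node(2,2) S=86.5551 payoff=0.0000 vs cont=10.5618 → 10.5618 [wait]  ⇒ S*(2)=47.1009
t_1: node(1,0) S=54.8397 payoff=31.0203 vs cont=31.1294 → 31.1294 [wait]  node(1,1) S=74.3407 payoff=11.5193 vs cont=17.0916 → 17.0916 [wait]  ⇒ S*(1)=-
t_0: node(0,0) S=63.8500 payoff=22.0100 vs cont=24.1572 → 24.1572 [wait]  ⇒ S*(0)=-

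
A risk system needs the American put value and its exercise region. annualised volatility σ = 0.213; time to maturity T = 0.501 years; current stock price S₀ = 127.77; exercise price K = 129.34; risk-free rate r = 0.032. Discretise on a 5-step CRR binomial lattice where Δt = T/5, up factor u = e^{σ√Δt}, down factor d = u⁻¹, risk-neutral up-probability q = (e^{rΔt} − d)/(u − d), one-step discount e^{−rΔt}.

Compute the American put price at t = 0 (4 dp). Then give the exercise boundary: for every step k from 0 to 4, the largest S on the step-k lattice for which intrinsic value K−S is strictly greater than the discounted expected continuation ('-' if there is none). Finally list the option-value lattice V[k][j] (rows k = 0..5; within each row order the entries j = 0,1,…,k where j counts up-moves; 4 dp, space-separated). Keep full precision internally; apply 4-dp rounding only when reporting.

Δt=0.10020, u=1.06975, d=0.93480, q=0.50695, disc=e^(-rΔt)=0.99680
k=5 terminal: V=max(K-S,0) → 38.1347 24.9681 9.9007 0.0000 0.0000 0.0000
k=4: j=0 S=97.5667 intr=31.7733 cont=31.3592 V=31.7733[EX]; j=1 S=111.6517 intr=17.6883 cont=17.2743 V=17.6883[EX]; j=2 S=127.7700 intr=1.5700 cont=4.8659 V=4.8659[hold]; j=3 S=146.2152 intr=0.0000 cont=0.0000 V=0.0000[hold]; j=4 S=167.3232 intr=0.0000 cont=0.0000 V=0.0000[hold]  S*(4)=111.6517
k=3: j=0 S=104.3719 intr=24.9681 cont=24.5541 V=24.9681[EX]; j=1 S=119.4393 intr=9.9007 cont=11.1522 V=11.1522[hold]; j=2 S=136.6818 intr=0.0000 cont=2.3915 V=2.3915[hold]; j=3 S=156.4135 intr=0.0000 cont=0.0000 V=0.0000[hold]  S*(3)=104.3719
k=2: j=0 S=111.6517 intr=17.6883 cont=17.9067 V=17.9067[hold]; j=1 S=127.7700 intr=1.5700 cont=6.6895 V=6.6895[hold]; j=2 S=146.2152 intr=0.0000 cont=1.1753 V=1.1753[hold]  S*(2)=-
k=1: j=0 S=119.4393 intr=9.9007 cont=12.1810 V=12.1810[hold]; j=1 S=136.6818 intr=0.0000 cont=3.8816 V=3.8816[hold]  S*(1)=-
k=0: j=0 S=127.7700 intr=1.5700 cont=7.9481 V=7.9481[hold]  S*(0)=-

price = 7.9481
boundary = - - - 104.3719 111.6517
tree:
7.9481
12.1810 3.8816
17.9067 6.6895 1.1753
24.9681 11.1522 2.3915 0.0000
31.7733 17.6883 4.8659 0.0000 0.0000
38.1347 24.9681 9.9007 0.0000 0.0000 0.0000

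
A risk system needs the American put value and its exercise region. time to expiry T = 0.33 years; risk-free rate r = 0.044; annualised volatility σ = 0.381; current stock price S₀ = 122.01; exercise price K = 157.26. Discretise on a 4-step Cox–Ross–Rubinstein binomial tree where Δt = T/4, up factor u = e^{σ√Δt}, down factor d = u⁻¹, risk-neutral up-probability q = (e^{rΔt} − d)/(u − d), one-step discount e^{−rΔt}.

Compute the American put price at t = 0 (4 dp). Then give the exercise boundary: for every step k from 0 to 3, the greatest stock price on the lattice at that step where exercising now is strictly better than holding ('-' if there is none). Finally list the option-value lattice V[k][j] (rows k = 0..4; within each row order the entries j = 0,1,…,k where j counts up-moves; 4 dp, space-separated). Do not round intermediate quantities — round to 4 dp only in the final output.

params: Δt=0.08250 u=1.11565 d=0.89634 q=0.48925 e^(-rΔt)=0.99638
t_4 payoffs: 78.5030 59.2338 35.2500 5.3982 0.0000
t_3: node(3,0) S=87.8650 payoff=69.3950 vs cont=68.8252 → 69.3950 [stop]  node(3,1) S=109.3626 payoff=47.8974 vs cont=47.3276 → 47.8974 [stop]  node(3,2) S=136.1200 payoff=21.1400 vs cont=20.5702 → 21.1400 [stop]  node(3,3) S=169.4241 payoff=0.0000 vs cont=2.7471 → 2.7471 [wait]  ⇒ S*(3)=136.1200
t_2: node(2,0) S=98.0262 payoff=59.2338 vs cont=58.6639 → 59.2338 [stop]  node(2,1) S=122.0100 payoff=35.2500 vs cont=34.6802 → 35.2500 [stop]  node(2,2) S=151.8618 payoff=5.3982 vs cont=12.0973 → 12.0973 [wait]  ⇒ S*(2)=122.0100
t_1: node(1,0) S=109.3626 payoff=47.8974 vs cont=47.3276 → 47.8974 [stop]  node(1,1) S=136.1200 payoff=21.1400 vs cont=23.8358 → 23.8358 [wait]  ⇒ S*(1)=109.3626
t_0: node(0,0) S=122.0100 payoff=35.2500 vs cont=35.9943 → 35.9943 [wait]  ⇒ S*(0)=-

price = 35.9943
boundary = - 109.3626 122.0100 136.1200
tree:
35.9943
47.8974 23.8358
59.2338 35.2500 12.0973
69.3950 47.8974 21.1400 2.7471
78.5030 59.2338 35.2500 5.3982 0.0000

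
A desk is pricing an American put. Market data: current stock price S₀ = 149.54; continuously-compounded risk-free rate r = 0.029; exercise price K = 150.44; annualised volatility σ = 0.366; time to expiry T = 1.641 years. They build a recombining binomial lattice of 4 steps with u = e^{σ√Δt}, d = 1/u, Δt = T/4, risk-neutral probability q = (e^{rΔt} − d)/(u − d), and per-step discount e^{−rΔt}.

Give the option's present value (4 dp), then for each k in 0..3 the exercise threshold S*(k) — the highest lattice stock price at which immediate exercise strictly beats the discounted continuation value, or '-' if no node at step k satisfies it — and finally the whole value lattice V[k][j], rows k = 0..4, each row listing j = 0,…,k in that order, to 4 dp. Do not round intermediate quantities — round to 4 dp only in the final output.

price = 24.1705
boundary = - - 93.5702 118.2899
tree:
24.1705
37.8708 9.1507
56.8698 17.1535 0.2497
76.4236 32.1501 0.4741 0.0000
91.8912 56.8698 0.9000 0.0000 0.0000

Δt=0.41025, u=1.26418, d=0.79102, q=0.46696, disc=e^(-rΔt)=0.98817
k=4 terminal: V=max(K-S,0) → 91.8912 56.8698 0.9000 0.0000 0.0000
k=3: j=0 S=74.0164 intr=76.4236 cont=74.6444 V=76.4236[EX]; j=1 S=118.2899 intr=32.1501 cont=30.3709 V=32.1501[EX]; j=2 S=189.0459 intr=0.0000 cont=0.4741 V=0.4741[hold]; j=3 S=302.1251 intr=0.0000 cont=0.0000 V=0.0000[hold]  S*(3)=118.2899
k=2: j=0 S=93.5702 intr=56.8698 cont=55.0905 V=56.8698[EX]; j=1 S=149.5400 intr=0.9000 cont=17.1535 V=17.1535[hold]; j=2 S=238.9885 intr=0.0000 cont=0.2497 V=0.2497[hold]  S*(2)=93.5702
k=1: j=0 S=118.2899 intr=32.1501 cont=37.8708 V=37.8708[hold]; j=1 S=189.0459 intr=0.0000 cont=9.1507 V=9.1507[hold]  S*(1)=-
k=0: j=0 S=149.5400 intr=0.9000 cont=24.1705 V=24.1705[hold]  S*(0)=-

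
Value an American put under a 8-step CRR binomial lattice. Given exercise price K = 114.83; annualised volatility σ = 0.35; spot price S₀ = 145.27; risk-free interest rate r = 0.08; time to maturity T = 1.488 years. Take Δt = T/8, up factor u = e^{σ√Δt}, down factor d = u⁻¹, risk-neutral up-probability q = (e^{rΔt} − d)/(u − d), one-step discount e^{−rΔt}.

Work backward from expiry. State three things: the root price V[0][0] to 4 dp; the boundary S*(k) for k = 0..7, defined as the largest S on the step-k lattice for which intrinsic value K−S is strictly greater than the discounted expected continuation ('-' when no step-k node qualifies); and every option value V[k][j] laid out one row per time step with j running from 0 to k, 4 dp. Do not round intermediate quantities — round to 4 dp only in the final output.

params: Δt=0.18600 u=1.16294 d=0.85989 q=0.51180 e^(-rΔt)=0.98523
t_8 payoffs: 71.4058 56.1023 35.4056 7.4150 0.0000 0.0000 0.0000 0.0000 0.0000
t_7: node(7,0) S=50.4996 payoff=64.3304 vs cont=62.6344 → 64.3304 [stop]  node(7,1) S=68.2965 payoff=46.5335 vs cont=44.8374 → 46.5335 [stop]  node(7,2) S=92.3655 payoff=22.4645 vs cont=20.7685 → 22.4645 [stop]  node(7,3) S=124.9167 payoff=0.0000 vs cont=3.5665 → 3.5665 [wait]  node(7,4) S=168.9396 payoff=0.0000 vs cont=0.0000 → 0.0000 [wait]  node(7,5) S=228.4769 payoff=0.0000 vs cont=0.0000 → 0.0000 [wait]  node(7,6) S=308.9962 payoff=0.0000 vs cont=0.0000 → 0.0000 [wait]  node(7,7) S=417.8921 payoff=0.0000 vs cont=0.0000 → 0.0000 [wait]  ⇒ S*(7)=92.3655
t_6: node(6,0) S=58.7277 payoff=56.1023 vs cont=54.4062 → 56.1023 [stop]  node(6,1) S=79.4244 payoff=35.4056 vs cont=33.7095 → 35.4056 [stop]  node(6,2) S=107.4150 payoff=7.4150 vs cont=12.6035 → 12.6035 [wait]  node(6,3) S=145.2700 payoff=0.0000 vs cont=1.7154 → 1.7154 [wait]  node(6,4) S=196.4657 payoff=0.0000 vs cont=0.0000 → 0.0000 [wait]  node(6,5) S=265.7038 payoff=0.0000 vs cont=0.0000 → 0.0000 [wait]  node(6,6) S=359.3426 payoff=0.0000 vs cont=0.0000 → 0.0000 [wait]  ⇒ S*(6)=79.4244
t_5: node(5,0) S=68.2965 payoff=46.5335 vs cont=44.8374 → 46.5335 [stop]  node(5,1) S=92.3655 payoff=22.4645 vs cont=23.3848 → 23.3848 [wait]  node(5,2) S=124.9167 payoff=0.0000 vs cont=6.9271 → 6.9271 [wait]  node(5,3) S=168.9396 payoff=0.0000 vs cont=0.8251 → 0.8251 [wait]  node(5,4) S=228.4769 payoff=0.0000 vs cont=0.0000 → 0.0000 [wait]  node(5,5) S=308.9962 payoff=0.0000 vs cont=0.0000 → 0.0000 [wait]  ⇒ S*(5)=68.2965
t_4: node(4,0) S=79.4244 payoff=35.4056 vs cont=34.1736 → 35.4056 [stop]  node(4,1) S=107.4150 payoff=7.4150 vs cont=14.7407 → 14.7407 [wait]  node(4,2) S=145.2700 payoff=0.0000 vs cont=3.7479 → 3.7479 [wait]  node(4,3) S=196.4657 payoff=0.0000 vs cont=0.3969 → 0.3969 [wait]  node(4,4) S=265.7038 payoff=0.0000 vs cont=0.0000 → 0.0000 [wait]  ⇒ S*(4)=79.4244
t_3: node(3,0) S=92.3655 payoff=22.4645 vs cont=24.4625 → 24.4625 [wait]  node(3,1) S=124.9167 payoff=0.0000 vs cont=8.9799 → 8.9799 [wait]  node(3,2) S=168.9396 payoff=0.0000 vs cont=2.0028 → 2.0028 [wait]  node(3,3) S=228.4769 payoff=0.0000 vs cont=0.1909 → 0.1909 [wait]  ⇒ S*(3)=-
t_2: node(2,0) S=107.4150 payoff=7.4150 vs cont=16.2942 → 16.2942 [wait]  node(2,1) S=145.2700 payoff=0.0000 vs cont=5.3291 → 5.3291 [wait]  node(2,2) S=196.4657 payoff=0.0000 vs cont=1.0596 → 1.0596 [wait]  ⇒ S*(2)=-
t_1: node(1,0) S=124.9167 payoff=0.0000 vs cont=10.5244 → 10.5244 [wait]  node(1,1) S=168.9396 payoff=0.0000 vs cont=3.0975 → 3.0975 [wait]  ⇒ S*(1)=-
t_0: node(0,0) S=145.2700 payoff=0.0000 vs cont=6.6240 → 6.6240 [wait]  ⇒ S*(0)=-

price = 6.6240
boundary = - - - - 79.4244 68.2965 79.4244 92.3655
tree:
6.6240
10.5244 3.0975
16.2942 5.3291 1.0596
24.4625 8.9799 2.0028 0.1909
35.4056 14.7407 3.7479 0.3969 0.0000
46.5335 23.3848 6.9271 0.8251 0.0000 0.0000
56.1023 35.4056 12.6035 1.7154 0.0000 0.0000 0.0000
64.3304 46.5335 22.4645 3.5665 0.0000 0.0000 0.0000 0.0000
71.4058 56.1023 35.4056 7.4150 0.0000 0.0000 0.0000 0.0000 0.0000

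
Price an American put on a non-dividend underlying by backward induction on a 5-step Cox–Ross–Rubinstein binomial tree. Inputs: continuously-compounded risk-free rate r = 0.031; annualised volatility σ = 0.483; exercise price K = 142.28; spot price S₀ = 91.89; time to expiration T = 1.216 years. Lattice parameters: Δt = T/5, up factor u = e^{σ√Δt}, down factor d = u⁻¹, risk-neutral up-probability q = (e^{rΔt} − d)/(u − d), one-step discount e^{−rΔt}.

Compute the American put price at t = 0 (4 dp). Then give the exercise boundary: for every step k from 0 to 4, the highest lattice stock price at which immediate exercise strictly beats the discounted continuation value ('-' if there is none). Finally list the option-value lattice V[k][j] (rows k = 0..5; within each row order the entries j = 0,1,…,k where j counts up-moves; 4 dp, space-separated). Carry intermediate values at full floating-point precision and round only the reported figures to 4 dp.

params: Δt=0.24320 u=1.26895 d=0.78805 q=0.45647 e^(-rΔt)=0.99249
t_5 payoffs: 114.3521 97.3092 69.8660 25.6758 0.0000 0.0000
t_4: node(4,0) S=35.4393 payoff=106.8407 vs cont=105.7721 → 106.8407 [stop]  node(4,1) S=57.0659 payoff=85.2141 vs cont=84.1455 → 85.2141 [stop]  node(4,2) S=91.8900 payoff=50.3900 vs cont=49.3214 → 50.3900 [stop]  node(4,3) S=147.9653 payoff=0.0000 vs cont=13.8508 → 13.8508 [wait]  node(4,4) S=238.2604 payoff=0.0000 vs cont=0.0000 → 0.0000 [wait]  ⇒ S*(4)=91.8900
t_3: node(3,0) S=44.9708 payoff=97.3092 vs cont=96.2406 → 97.3092 [stop]  node(3,1) S=72.4140 payoff=69.8660 vs cont=68.7974 → 69.8660 [stop]  node(3,2) S=116.6042 payoff=25.6758 vs cont=33.4578 → 33.4578 [wait]  node(3,3) S=187.7612 payoff=0.0000 vs cont=7.4718 → 7.4718 [wait]  ⇒ S*(3)=72.4140
t_2: node(2,0) S=57.0659 payoff=85.2141 vs cont=84.1455 → 85.2141 [stop]  node(2,1) S=91.8900 payoff=50.3900 vs cont=52.8469 → 52.8469 [wait]  node(2,2) S=147.9653 payoff=0.0000 vs cont=21.4338 → 21.4338 [wait]  ⇒ S*(2)=57.0659
t_1: node(1,0) S=72.4140 payoff=69.8660 vs cont=69.9105 → 69.9105 [wait]  node(1,1) S=116.6042 payoff=25.6758 vs cont=38.2186 → 38.2186 [wait]  ⇒ S*(1)=-
t_0: node(0,0) S=91.8900 payoff=50.3900 vs cont=55.0277 → 55.0277 [wait]  ⇒ S*(0)=-

price = 55.0277
boundary = - - 57.0659 72.4140 91.8900
tree:
55.0277
69.9105 38.2186
85.2141 52.8469 21.4338
97.3092 69.8660 33.4578 7.4718
106.8407 85.2141 50.3900 13.8508 0.0000
114.3521 97.3092 69.8660 25.6758 0.0000 0.0000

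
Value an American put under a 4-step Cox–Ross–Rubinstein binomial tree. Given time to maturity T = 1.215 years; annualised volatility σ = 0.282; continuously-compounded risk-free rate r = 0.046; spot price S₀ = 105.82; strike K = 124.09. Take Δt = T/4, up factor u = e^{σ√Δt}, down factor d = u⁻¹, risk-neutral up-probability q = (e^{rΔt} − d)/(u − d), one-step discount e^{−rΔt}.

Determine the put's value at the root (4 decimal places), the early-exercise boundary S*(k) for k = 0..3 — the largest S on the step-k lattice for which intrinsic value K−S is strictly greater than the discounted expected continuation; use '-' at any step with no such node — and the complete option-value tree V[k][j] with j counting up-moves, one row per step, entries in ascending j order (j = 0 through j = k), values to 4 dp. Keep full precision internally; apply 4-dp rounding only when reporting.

price = 22.4338
boundary = - 90.5878 77.5482 90.5878
tree:
22.4338
33.5022 12.2646
46.5418 20.7512 4.3303
57.7045 33.5022 8.8946 0.0000
67.2603 46.5418 18.2700 0.0000 0.0000

Δt=0.30375  u=1.16815  d=0.85606  q=0.50631  discount=0.98612
step 4 (expiry): payoffs max(K−S,0) = 67.2603 46.5418 18.2700 0.0000 0.0000
step 3: (k=3,j=0): S=66.3855, (K−S)⁺=57.7045, hold=55.9827 ⇒ V=57.7045 exercise | (k=3,j=1): S=90.5878, (K−S)⁺=33.5022, hold=31.7804 ⇒ V=33.5022 exercise | (k=3,j=2): S=123.6135, (K−S)⁺=0.4765, hold=8.8946 ⇒ V=8.8946 continue | (k=3,j=3): S=168.6794, (K−S)⁺=0.0000, hold=0.0000 ⇒ V=0.0000 continue  boundary S*=90.5878
step 2: (k=2,j=0): S=77.5482, (K−S)⁺=46.5418, hold=44.8200 ⇒ V=46.5418 exercise | (k=2,j=1): S=105.8200, (K−S)⁺=18.2700, hold=20.7512 ⇒ V=20.7512 continue | (k=2,j=2): S=144.3989, (K−S)⁺=0.0000, hold=4.3303 ⇒ V=4.3303 continue  boundary S*=77.5482
step 1: (k=1,j=0): S=90.5878, (K−S)⁺=33.5022, hold=33.0192 ⇒ V=33.5022 exercise | (k=1,j=1): S=123.6135, (K−S)⁺=0.4765, hold=12.2646 ⇒ V=12.2646 continue  boundary S*=90.5878
step 0: (k=0,j=0): S=105.8200, (K−S)⁺=18.2700, hold=22.4338 ⇒ V=22.4338 continue  boundary S*=-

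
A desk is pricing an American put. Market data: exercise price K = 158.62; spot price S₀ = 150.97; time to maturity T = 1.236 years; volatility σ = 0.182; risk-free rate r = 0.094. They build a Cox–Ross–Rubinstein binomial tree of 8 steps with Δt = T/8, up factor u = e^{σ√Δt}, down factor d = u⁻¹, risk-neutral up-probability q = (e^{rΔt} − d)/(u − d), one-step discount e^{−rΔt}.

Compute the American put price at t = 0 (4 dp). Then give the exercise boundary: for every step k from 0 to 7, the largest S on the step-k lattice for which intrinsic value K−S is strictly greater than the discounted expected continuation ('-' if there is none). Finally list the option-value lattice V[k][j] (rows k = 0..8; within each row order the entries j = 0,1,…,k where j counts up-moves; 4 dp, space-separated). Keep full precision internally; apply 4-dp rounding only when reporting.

price = 10.7946
boundary = - 140.5472 130.8440 140.5472 130.8440 140.5472 130.8440 140.5472
tree:
10.7946
18.0728 5.8865
27.7760 10.4788 2.7664
36.8094 18.0728 5.3381 1.0059
45.2190 27.7760 10.0037 2.1521 0.2156
53.0481 36.8094 18.0728 4.5130 0.5262 0.0000
60.3367 45.2190 27.7760 9.2098 1.2842 0.0000 0.0000
67.1221 53.0481 36.8094 18.0728 3.1344 0.0000 0.0000 0.0000
73.4390 60.3367 45.2190 27.7760 7.6500 0.0000 0.0000 0.0000 0.0000

Δt=0.15450, u=1.07416, d=0.93096, q=0.58428, disc=e^(-rΔt)=0.98558
k=8 terminal: V=max(K-S,0) → 73.4390 60.3367 45.2190 27.7760 7.6500 0.0000 0.0000 0.0000 0.0000
k=7: j=0 S=91.4979 intr=67.1221 cont=64.8351 V=67.1221[EX]; j=1 S=105.5719 intr=53.0481 cont=50.7611 V=53.0481[EX]; j=2 S=121.8106 intr=36.8094 cont=34.5224 V=36.8094[EX]; j=3 S=140.5472 intr=18.0728 cont=15.7858 V=18.0728[EX]; j=4 S=162.1657 intr=0.0000 cont=3.1344 V=3.1344[hold]; j=5 S=187.1096 intr=0.0000 cont=0.0000 V=0.0000[hold]; j=6 S=215.8903 intr=0.0000 cont=0.0000 V=0.0000[hold]; j=7 S=249.0979 intr=0.0000 cont=0.0000 V=0.0000[hold]  S*(7)=140.5472
k=6: j=0 S=98.2833 intr=60.3367 cont=58.0497 V=60.3367[EX]; j=1 S=113.4010 intr=45.2190 cont=42.9320 V=45.2190[EX]; j=2 S=130.8440 intr=27.7760 cont=25.4890 V=27.7760[EX]; j=3 S=150.9700 intr=7.6500 cont=9.2098 V=9.2098[hold]; j=4 S=174.1918 intr=0.0000 cont=1.2842 V=1.2842[hold]; j=5 S=200.9854 intr=0.0000 cont=0.0000 V=0.0000[hold]; j=6 S=231.9004 intr=0.0000 cont=0.0000 V=0.0000[hold]  S*(6)=130.8440
k=5: j=0 S=105.5719 intr=53.0481 cont=50.7611 V=53.0481[EX]; j=1 S=121.8106 intr=36.8094 cont=34.5224 V=36.8094[EX]; j=2 S=140.5472 intr=18.0728 cont=16.6840 V=18.0728[EX]; j=3 S=162.1657 intr=0.0000 cont=4.5130 V=4.5130[hold]; j=4 S=187.1096 intr=0.0000 cont=0.5262 V=0.5262[hold]; j=5 S=215.8903 intr=0.0000 cont=0.0000 V=0.0000[hold]  S*(5)=140.5472
k=4: j=0 S=113.4010 intr=45.2190 cont=42.9320 V=45.2190[EX]; j=1 S=130.8440 intr=27.7760 cont=25.4890 V=27.7760[EX]; j=2 S=150.9700 intr=7.6500 cont=10.0037 V=10.0037[hold]; j=3 S=174.1918 intr=0.0000 cont=2.1521 V=2.1521[hold]; j=4 S=200.9854 intr=0.0000 cont=0.2156 V=0.2156[hold]  S*(4)=130.8440
k=3: j=0 S=121.8106 intr=36.8094 cont=34.5224 V=36.8094[EX]; j=1 S=140.5472 intr=18.0728 cont=17.1412 V=18.0728[EX]; j=2 S=162.1657 intr=0.0000 cont=5.3381 V=5.3381[hold]; j=3 S=187.1096 intr=0.0000 cont=1.0059 V=1.0059[hold]  S*(3)=140.5472
k=2: j=0 S=130.8440 intr=27.7760 cont=25.4890 V=27.7760[EX]; j=1 S=150.9700 intr=7.6500 cont=10.4788 V=10.4788[hold]; j=2 S=174.1918 intr=0.0000 cont=2.7664 V=2.7664[hold]  S*(2)=130.8440
k=1: j=0 S=140.5472 intr=18.0728 cont=17.4148 V=18.0728[EX]; j=1 S=162.1657 intr=0.0000 cont=5.8865 V=5.8865[hold]  S*(1)=140.5472
k=0: j=0 S=150.9700 intr=7.6500 cont=10.7946 V=10.7946[hold]  S*(0)=-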